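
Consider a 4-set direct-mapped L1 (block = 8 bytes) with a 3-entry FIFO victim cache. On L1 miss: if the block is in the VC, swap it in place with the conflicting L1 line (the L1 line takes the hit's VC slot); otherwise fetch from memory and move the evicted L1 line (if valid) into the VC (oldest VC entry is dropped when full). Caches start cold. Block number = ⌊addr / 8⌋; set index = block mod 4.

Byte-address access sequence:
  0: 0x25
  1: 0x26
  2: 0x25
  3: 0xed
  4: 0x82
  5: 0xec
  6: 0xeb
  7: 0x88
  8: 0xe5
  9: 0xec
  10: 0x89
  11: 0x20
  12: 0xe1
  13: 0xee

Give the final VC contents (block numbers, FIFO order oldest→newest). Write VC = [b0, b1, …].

VC = [4, 17, 16]

0: 0x25 (blk 4, set 0) → MISS  vc=[]
1: 0x26 (blk 4, set 0) → L1-HIT  vc=[]
2: 0x25 (blk 4, set 0) → L1-HIT  vc=[]
3: 0xed (blk 29, set 1) → MISS  vc=[]
4: 0x82 (blk 16, set 0) → MISS  vc=[4]
5: 0xec (blk 29, set 1) → L1-HIT  vc=[4]
6: 0xeb (blk 29, set 1) → L1-HIT  vc=[4]
7: 0x88 (blk 17, set 1) → MISS  vc=[4, 29]
8: 0xe5 (blk 28, set 0) → MISS  vc=[4, 29, 16]
9: 0xec (blk 29, set 1) → VC-HIT  vc=[4, 17, 16]
10: 0x89 (blk 17, set 1) → VC-HIT  vc=[4, 29, 16]
11: 0x20 (blk 4, set 0) → VC-HIT  vc=[28, 29, 16]
12: 0xe1 (blk 28, set 0) → VC-HIT  vc=[4, 29, 16]
13: 0xee (blk 29, set 1) → VC-HIT  vc=[4, 17, 16]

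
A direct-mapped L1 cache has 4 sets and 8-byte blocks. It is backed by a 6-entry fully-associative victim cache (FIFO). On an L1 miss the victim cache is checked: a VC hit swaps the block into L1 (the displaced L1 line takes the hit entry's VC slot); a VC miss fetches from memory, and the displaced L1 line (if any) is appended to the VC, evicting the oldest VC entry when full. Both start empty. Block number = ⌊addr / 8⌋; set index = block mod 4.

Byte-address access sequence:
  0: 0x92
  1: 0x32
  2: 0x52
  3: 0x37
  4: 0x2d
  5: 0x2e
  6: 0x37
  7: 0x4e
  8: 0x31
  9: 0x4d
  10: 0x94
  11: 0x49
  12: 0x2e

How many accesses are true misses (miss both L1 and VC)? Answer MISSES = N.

  [0] addr=0x92 blk=18 s=2: MISS | VC []
  [1] addr=0x32 blk=6 s=2: MISS | VC [18]
  [2] addr=0x52 blk=10 s=2: MISS | VC [18, 6]
  [3] addr=0x37 blk=6 s=2: VC-HIT | VC [18, 10]
  [4] addr=0x2d blk=5 s=1: MISS | VC [18, 10]
  [5] addr=0x2e blk=5 s=1: L1-HIT | VC [18, 10]
  [6] addr=0x37 blk=6 s=2: L1-HIT | VC [18, 10]
  [7] addr=0x4e blk=9 s=1: MISS | VC [18, 10, 5]
  [8] addr=0x31 blk=6 s=2: L1-HIT | VC [18, 10, 5]
  [9] addr=0x4d blk=9 s=1: L1-HIT | VC [18, 10, 5]
  [10] addr=0x94 blk=18 s=2: VC-HIT | VC [6, 10, 5]
  [11] addr=0x49 blk=9 s=1: L1-HIT | VC [6, 10, 5]
  [12] addr=0x2e blk=5 s=1: VC-HIT | VC [6, 10, 9]

MISSES = 5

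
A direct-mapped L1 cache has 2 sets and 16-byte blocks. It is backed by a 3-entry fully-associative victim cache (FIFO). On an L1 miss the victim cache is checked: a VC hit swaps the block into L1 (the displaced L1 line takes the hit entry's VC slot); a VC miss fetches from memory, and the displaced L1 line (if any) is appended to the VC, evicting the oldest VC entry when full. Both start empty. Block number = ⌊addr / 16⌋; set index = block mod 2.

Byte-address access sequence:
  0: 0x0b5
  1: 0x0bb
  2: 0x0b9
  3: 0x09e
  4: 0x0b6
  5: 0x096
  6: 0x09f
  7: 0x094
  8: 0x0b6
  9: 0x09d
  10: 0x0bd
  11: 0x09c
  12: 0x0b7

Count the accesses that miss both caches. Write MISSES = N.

MISSES = 2

  [0] addr=0xb5 blk=11 s=1: MISS | VC []
  [1] addr=0xbb blk=11 s=1: L1-HIT | VC []
  [2] addr=0xb9 blk=11 s=1: L1-HIT | VC []
  [3] addr=0x9e blk=9 s=1: MISS | VC [11]
  [4] addr=0xb6 blk=11 s=1: VC-HIT | VC [9]
  [5] addr=0x96 blk=9 s=1: VC-HIT | VC [11]
  [6] addr=0x9f blk=9 s=1: L1-HIT | VC [11]
  [7] addr=0x94 blk=9 s=1: L1-HIT | VC [11]
  [8] addr=0xb6 blk=11 s=1: VC-HIT | VC [9]
  [9] addr=0x9d blk=9 s=1: VC-HIT | VC [11]
  [10] addr=0xbd blk=11 s=1: VC-HIT | VC [9]
  [11] addr=0x9c blk=9 s=1: VC-HIT | VC [11]
  [12] addr=0xb7 blk=11 s=1: VC-HIT | VC [9]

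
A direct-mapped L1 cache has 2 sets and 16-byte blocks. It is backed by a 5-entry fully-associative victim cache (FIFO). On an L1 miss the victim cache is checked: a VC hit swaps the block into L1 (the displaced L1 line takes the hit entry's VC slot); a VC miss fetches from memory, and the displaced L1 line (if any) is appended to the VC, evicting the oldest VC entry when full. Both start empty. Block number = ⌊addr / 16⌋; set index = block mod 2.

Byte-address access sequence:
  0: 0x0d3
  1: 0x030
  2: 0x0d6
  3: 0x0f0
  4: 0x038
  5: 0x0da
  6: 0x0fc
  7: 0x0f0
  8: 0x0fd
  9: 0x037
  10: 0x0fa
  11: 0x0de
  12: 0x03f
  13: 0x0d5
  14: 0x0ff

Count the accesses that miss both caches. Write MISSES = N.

MISSES = 3

  [0] addr=0xd3 blk=13 s=1: MISS | VC []
  [1] addr=0x30 blk=3 s=1: MISS | VC [13]
  [2] addr=0xd6 blk=13 s=1: VC-HIT | VC [3]
  [3] addr=0xf0 blk=15 s=1: MISS | VC [3, 13]
  [4] addr=0x38 blk=3 s=1: VC-HIT | VC [15, 13]
  [5] addr=0xda blk=13 s=1: VC-HIT | VC [15, 3]
  [6] addr=0xfc blk=15 s=1: VC-HIT | VC [13, 3]
  [7] addr=0xf0 blk=15 s=1: L1-HIT | VC [13, 3]
  [8] addr=0xfd blk=15 s=1: L1-HIT | VC [13, 3]
  [9] addr=0x37 blk=3 s=1: VC-HIT | VC [13, 15]
  [10] addr=0xfa blk=15 s=1: VC-HIT | VC [13, 3]
  [11] addr=0xde blk=13 s=1: VC-HIT | VC [15, 3]
  [12] addr=0x3f blk=3 s=1: VC-HIT | VC [15, 13]
  [13] addr=0xd5 blk=13 s=1: VC-HIT | VC [15, 3]
  [14] addr=0xff blk=15 s=1: VC-HIT | VC [13, 3]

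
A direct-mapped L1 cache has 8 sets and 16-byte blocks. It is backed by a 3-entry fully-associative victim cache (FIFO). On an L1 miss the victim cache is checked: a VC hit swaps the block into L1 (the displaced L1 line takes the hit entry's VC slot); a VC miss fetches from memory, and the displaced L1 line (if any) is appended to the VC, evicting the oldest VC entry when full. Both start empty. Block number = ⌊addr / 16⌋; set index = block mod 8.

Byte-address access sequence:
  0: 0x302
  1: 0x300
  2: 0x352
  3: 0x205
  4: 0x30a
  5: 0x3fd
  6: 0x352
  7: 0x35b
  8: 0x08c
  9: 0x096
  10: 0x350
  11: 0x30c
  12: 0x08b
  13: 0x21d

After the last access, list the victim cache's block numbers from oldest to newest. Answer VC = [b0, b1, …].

0: 0x302 (blk 48, set 0) → MISS  vc=[]
1: 0x300 (blk 48, set 0) → L1-HIT  vc=[]
2: 0x352 (blk 53, set 5) → MISS  vc=[]
3: 0x205 (blk 32, set 0) → MISS  vc=[48]
4: 0x30a (blk 48, set 0) → VC-HIT  vc=[32]
5: 0x3fd (blk 63, set 7) → MISS  vc=[32]
6: 0x352 (blk 53, set 5) → L1-HIT  vc=[32]
7: 0x35b (blk 53, set 5) → L1-HIT  vc=[32]
8: 0x8c (blk 8, set 0) → MISS  vc=[32, 48]
9: 0x96 (blk 9, set 1) → MISS  vc=[32, 48]
10: 0x350 (blk 53, set 5) → L1-HIT  vc=[32, 48]
11: 0x30c (blk 48, set 0) → VC-HIT  vc=[32, 8]
12: 0x8b (blk 8, set 0) → VC-HIT  vc=[32, 48]
13: 0x21d (blk 33, set 1) → MISS  vc=[32, 48, 9]

VC = [32, 48, 9]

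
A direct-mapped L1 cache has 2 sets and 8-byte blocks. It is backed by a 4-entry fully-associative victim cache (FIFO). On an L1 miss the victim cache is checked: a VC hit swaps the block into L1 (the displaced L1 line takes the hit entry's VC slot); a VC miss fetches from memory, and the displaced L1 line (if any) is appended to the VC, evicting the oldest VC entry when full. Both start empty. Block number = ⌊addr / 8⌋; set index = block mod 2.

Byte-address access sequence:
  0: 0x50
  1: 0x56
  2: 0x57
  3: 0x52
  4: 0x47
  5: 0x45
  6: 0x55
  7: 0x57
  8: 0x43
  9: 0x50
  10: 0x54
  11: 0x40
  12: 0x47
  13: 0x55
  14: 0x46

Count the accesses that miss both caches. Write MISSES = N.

  [0] addr=0x50 blk=10 s=0: MISS | VC []
  [1] addr=0x56 blk=10 s=0: L1-HIT | VC []
  [2] addr=0x57 blk=10 s=0: L1-HIT | VC []
  [3] addr=0x52 blk=10 s=0: L1-HIT | VC []
  [4] addr=0x47 blk=8 s=0: MISS | VC [10]
  [5] addr=0x45 blk=8 s=0: L1-HIT | VC [10]
  [6] addr=0x55 blk=10 s=0: VC-HIT | VC [8]
  [7] addr=0x57 blk=10 s=0: L1-HIT | VC [8]
  [8] addr=0x43 blk=8 s=0: VC-HIT | VC [10]
  [9] addr=0x50 blk=10 s=0: VC-HIT | VC [8]
  [10] addr=0x54 blk=10 s=0: L1-HIT | VC [8]
  [11] addr=0x40 blk=8 s=0: VC-HIT | VC [10]
  [12] addr=0x47 blk=8 s=0: L1-HIT | VC [10]
  [13] addr=0x55 blk=10 s=0: VC-HIT | VC [8]
  [14] addr=0x46 blk=8 s=0: VC-HIT | VC [10]

MISSES = 2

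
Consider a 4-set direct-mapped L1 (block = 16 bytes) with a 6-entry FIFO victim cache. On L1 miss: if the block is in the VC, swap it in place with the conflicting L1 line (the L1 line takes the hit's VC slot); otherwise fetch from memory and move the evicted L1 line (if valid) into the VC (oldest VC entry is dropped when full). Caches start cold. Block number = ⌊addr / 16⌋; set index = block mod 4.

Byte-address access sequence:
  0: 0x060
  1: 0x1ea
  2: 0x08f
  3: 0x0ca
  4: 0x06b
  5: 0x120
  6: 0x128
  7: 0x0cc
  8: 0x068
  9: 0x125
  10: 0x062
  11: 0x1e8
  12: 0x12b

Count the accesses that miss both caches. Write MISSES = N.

0: 0x60 (blk 6, set 2) → MISS  vc=[]
1: 0x1ea (blk 30, set 2) → MISS  vc=[6]
2: 0x8f (blk 8, set 0) → MISS  vc=[6]
3: 0xca (blk 12, set 0) → MISS  vc=[6, 8]
4: 0x6b (blk 6, set 2) → VC-HIT  vc=[30, 8]
5: 0x120 (blk 18, set 2) → MISS  vc=[30, 8, 6]
6: 0x128 (blk 18, set 2) → L1-HIT  vc=[30, 8, 6]
7: 0xcc (blk 12, set 0) → L1-HIT  vc=[30, 8, 6]
8: 0x68 (blk 6, set 2) → VC-HIT  vc=[30, 8, 18]
9: 0x125 (blk 18, set 2) → VC-HIT  vc=[30, 8, 6]
10: 0x62 (blk 6, set 2) → VC-HIT  vc=[30, 8, 18]
11: 0x1e8 (blk 30, set 2) → VC-HIT  vc=[6, 8, 18]
12: 0x12b (blk 18, set 2) → VC-HIT  vc=[6, 8, 30]

MISSES = 5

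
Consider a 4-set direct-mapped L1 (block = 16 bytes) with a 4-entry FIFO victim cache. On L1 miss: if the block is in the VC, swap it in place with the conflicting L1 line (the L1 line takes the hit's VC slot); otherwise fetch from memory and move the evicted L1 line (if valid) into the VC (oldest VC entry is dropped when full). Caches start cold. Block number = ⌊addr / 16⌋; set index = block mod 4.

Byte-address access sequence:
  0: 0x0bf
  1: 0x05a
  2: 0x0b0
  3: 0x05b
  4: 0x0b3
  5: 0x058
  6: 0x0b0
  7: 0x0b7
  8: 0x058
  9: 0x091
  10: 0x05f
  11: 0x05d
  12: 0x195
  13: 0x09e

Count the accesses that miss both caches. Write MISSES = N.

MISSES = 4

  [0] addr=0xbf blk=11 s=3: MISS | VC []
  [1] addr=0x5a blk=5 s=1: MISS | VC []
  [2] addr=0xb0 blk=11 s=3: L1-HIT | VC []
  [3] addr=0x5b blk=5 s=1: L1-HIT | VC []
  [4] addr=0xb3 blk=11 s=3: L1-HIT | VC []
  [5] addr=0x58 blk=5 s=1: L1-HIT | VC []
  [6] addr=0xb0 blk=11 s=3: L1-HIT | VC []
  [7] addr=0xb7 blk=11 s=3: L1-HIT | VC []
  [8] addr=0x58 blk=5 s=1: L1-HIT | VC []
  [9] addr=0x91 blk=9 s=1: MISS | VC [5]
  [10] addr=0x5f blk=5 s=1: VC-HIT | VC [9]
  [11] addr=0x5d blk=5 s=1: L1-HIT | VC [9]
  [12] addr=0x195 blk=25 s=1: MISS | VC [9, 5]
  [13] addr=0x9e blk=9 s=1: VC-HIT | VC [25, 5]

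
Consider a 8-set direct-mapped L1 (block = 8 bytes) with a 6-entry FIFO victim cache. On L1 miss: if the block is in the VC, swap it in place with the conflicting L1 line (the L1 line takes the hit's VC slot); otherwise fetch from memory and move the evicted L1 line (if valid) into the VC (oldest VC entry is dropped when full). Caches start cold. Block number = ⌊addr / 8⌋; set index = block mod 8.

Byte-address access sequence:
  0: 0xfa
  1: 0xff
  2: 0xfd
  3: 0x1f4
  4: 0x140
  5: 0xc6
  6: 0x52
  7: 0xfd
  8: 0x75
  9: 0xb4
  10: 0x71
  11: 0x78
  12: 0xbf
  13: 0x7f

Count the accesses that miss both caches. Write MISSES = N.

MISSES = 9

#0 0xfa→b31/s7 MISS; vc=[]
#1 0xff→b31/s7 L1-HIT; vc=[]
#2 0xfd→b31/s7 L1-HIT; vc=[]
#3 0x1f4→b62/s6 MISS; vc=[]
#4 0x140→b40/s0 MISS; vc=[]
#5 0xc6→b24/s0 MISS; vc=[40]
#6 0x52→b10/s2 MISS; vc=[40]
#7 0xfd→b31/s7 L1-HIT; vc=[40]
#8 0x75→b14/s6 MISS; vc=[40,62]
#9 0xb4→b22/s6 MISS; vc=[40,62,14]
#10 0x71→b14/s6 VC-HIT; vc=[40,62,22]
#11 0x78→b15/s7 MISS; vc=[40,62,22,31]
#12 0xbf→b23/s7 MISS; vc=[40,62,22,31,15]
#13 0x7f→b15/s7 VC-HIT; vc=[40,62,22,31,23]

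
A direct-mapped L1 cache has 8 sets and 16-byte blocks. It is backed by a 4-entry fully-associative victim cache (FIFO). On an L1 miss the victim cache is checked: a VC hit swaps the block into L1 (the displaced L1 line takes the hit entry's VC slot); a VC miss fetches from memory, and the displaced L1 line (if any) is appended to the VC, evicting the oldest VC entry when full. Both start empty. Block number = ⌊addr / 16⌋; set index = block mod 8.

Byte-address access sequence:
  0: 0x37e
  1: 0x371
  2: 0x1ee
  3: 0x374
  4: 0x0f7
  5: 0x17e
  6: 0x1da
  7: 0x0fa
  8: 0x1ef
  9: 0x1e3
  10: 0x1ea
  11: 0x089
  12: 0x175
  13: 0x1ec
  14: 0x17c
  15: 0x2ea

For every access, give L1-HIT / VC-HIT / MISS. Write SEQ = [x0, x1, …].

  [0] addr=0x37e blk=55 s=7: MISS | VC []
  [1] addr=0x371 blk=55 s=7: L1-HIT | VC []
  [2] addr=0x1ee blk=30 s=6: MISS | VC []
  [3] addr=0x374 blk=55 s=7: L1-HIT | VC []
  [4] addr=0xf7 blk=15 s=7: MISS | VC [55]
  [5] addr=0x17e blk=23 s=7: MISS | VC [55, 15]
  [6] addr=0x1da blk=29 s=5: MISS | VC [55, 15]
  [7] addr=0xfa blk=15 s=7: VC-HIT | VC [55, 23]
  [8] addr=0x1ef blk=30 s=6: L1-HIT | VC [55, 23]
  [9] addr=0x1e3 blk=30 s=6: L1-HIT | VC [55, 23]
  [10] addr=0x1ea blk=30 s=6: L1-HIT | VC [55, 23]
  [11] addr=0x89 blk=8 s=0: MISS | VC [55, 23]
  [12] addr=0x175 blk=23 s=7: VC-HIT | VC [55, 15]
  [13] addr=0x1ec blk=30 s=6: L1-HIT | VC [55, 15]
  [14] addr=0x17c blk=23 s=7: L1-HIT | VC [55, 15]
  [15] addr=0x2ea blk=46 s=6: MISS | VC [55, 15, 30]

SEQ = [MISS, L1-HIT, MISS, L1-HIT, MISS, MISS, MISS, VC-HIT, L1-HIT, L1-HIT, L1-HIT, MISS, VC-HIT, L1-HIT, L1-HIT, MISS]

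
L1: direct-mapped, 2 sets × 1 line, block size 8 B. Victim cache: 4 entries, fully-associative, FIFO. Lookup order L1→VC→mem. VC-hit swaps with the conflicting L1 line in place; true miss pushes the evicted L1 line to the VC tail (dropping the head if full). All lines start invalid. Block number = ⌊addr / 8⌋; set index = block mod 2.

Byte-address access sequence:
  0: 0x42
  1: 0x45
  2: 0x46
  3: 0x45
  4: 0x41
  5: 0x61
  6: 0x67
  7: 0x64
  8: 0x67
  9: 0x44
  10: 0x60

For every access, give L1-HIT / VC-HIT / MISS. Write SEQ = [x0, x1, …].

SEQ = [MISS, L1-HIT, L1-HIT, L1-HIT, L1-HIT, MISS, L1-HIT, L1-HIT, L1-HIT, VC-HIT, VC-HIT]

#0 0x42→b8/s0 MISS; vc=[]
#1 0x45→b8/s0 L1-HIT; vc=[]
#2 0x46→b8/s0 L1-HIT; vc=[]
#3 0x45→b8/s0 L1-HIT; vc=[]
#4 0x41→b8/s0 L1-HIT; vc=[]
#5 0x61→b12/s0 MISS; vc=[8]
#6 0x67→b12/s0 L1-HIT; vc=[8]
#7 0x64→b12/s0 L1-HIT; vc=[8]
#8 0x67→b12/s0 L1-HIT; vc=[8]
#9 0x44→b8/s0 VC-HIT; vc=[12]
#10 0x60→b12/s0 VC-HIT; vc=[8]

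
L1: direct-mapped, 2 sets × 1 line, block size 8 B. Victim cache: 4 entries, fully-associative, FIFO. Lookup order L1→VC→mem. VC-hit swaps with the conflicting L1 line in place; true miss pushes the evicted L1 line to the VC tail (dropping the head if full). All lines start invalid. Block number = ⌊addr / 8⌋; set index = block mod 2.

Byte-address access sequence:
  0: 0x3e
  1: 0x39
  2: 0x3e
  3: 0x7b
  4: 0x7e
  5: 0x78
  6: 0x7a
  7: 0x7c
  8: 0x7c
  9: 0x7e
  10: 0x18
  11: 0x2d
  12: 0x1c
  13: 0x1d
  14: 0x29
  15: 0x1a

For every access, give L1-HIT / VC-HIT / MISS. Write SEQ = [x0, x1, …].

SEQ = [MISS, L1-HIT, L1-HIT, MISS, L1-HIT, L1-HIT, L1-HIT, L1-HIT, L1-HIT, L1-HIT, MISS, MISS, VC-HIT, L1-HIT, VC-HIT, VC-HIT]

0: 0x3e (blk 7, set 1) → MISS  vc=[]
1: 0x39 (blk 7, set 1) → L1-HIT  vc=[]
2: 0x3e (blk 7, set 1) → L1-HIT  vc=[]
3: 0x7b (blk 15, set 1) → MISS  vc=[7]
4: 0x7e (blk 15, set 1) → L1-HIT  vc=[7]
5: 0x78 (blk 15, set 1) → L1-HIT  vc=[7]
6: 0x7a (blk 15, set 1) → L1-HIT  vc=[7]
7: 0x7c (blk 15, set 1) → L1-HIT  vc=[7]
8: 0x7c (blk 15, set 1) → L1-HIT  vc=[7]
9: 0x7e (blk 15, set 1) → L1-HIT  vc=[7]
10: 0x18 (blk 3, set 1) → MISS  vc=[7, 15]
11: 0x2d (blk 5, set 1) → MISS  vc=[7, 15, 3]
12: 0x1c (blk 3, set 1) → VC-HIT  vc=[7, 15, 5]
13: 0x1d (blk 3, set 1) → L1-HIT  vc=[7, 15, 5]
14: 0x29 (blk 5, set 1) → VC-HIT  vc=[7, 15, 3]
15: 0x1a (blk 3, set 1) → VC-HIT  vc=[7, 15, 5]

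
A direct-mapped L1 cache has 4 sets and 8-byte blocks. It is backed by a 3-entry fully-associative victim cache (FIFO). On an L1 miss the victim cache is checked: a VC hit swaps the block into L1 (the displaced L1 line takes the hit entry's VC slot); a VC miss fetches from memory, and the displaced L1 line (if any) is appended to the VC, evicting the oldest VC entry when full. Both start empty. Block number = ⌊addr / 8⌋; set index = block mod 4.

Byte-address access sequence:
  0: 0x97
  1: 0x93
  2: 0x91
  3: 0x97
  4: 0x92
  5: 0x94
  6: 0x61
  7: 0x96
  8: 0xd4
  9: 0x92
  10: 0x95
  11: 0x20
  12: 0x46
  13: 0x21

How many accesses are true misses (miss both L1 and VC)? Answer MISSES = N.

0: 0x97 (blk 18, set 2) → MISS  vc=[]
1: 0x93 (blk 18, set 2) → L1-HIT  vc=[]
2: 0x91 (blk 18, set 2) → L1-HIT  vc=[]
3: 0x97 (blk 18, set 2) → L1-HIT  vc=[]
4: 0x92 (blk 18, set 2) → L1-HIT  vc=[]
5: 0x94 (blk 18, set 2) → L1-HIT  vc=[]
6: 0x61 (blk 12, set 0) → MISS  vc=[]
7: 0x96 (blk 18, set 2) → L1-HIT  vc=[]
8: 0xd4 (blk 26, set 2) → MISS  vc=[18]
9: 0x92 (blk 18, set 2) → VC-HIT  vc=[26]
10: 0x95 (blk 18, set 2) → L1-HIT  vc=[26]
11: 0x20 (blk 4, set 0) → MISS  vc=[26, 12]
12: 0x46 (blk 8, set 0) → MISS  vc=[26, 12, 4]
13: 0x21 (blk 4, set 0) → VC-HIT  vc=[26, 12, 8]

MISSES = 5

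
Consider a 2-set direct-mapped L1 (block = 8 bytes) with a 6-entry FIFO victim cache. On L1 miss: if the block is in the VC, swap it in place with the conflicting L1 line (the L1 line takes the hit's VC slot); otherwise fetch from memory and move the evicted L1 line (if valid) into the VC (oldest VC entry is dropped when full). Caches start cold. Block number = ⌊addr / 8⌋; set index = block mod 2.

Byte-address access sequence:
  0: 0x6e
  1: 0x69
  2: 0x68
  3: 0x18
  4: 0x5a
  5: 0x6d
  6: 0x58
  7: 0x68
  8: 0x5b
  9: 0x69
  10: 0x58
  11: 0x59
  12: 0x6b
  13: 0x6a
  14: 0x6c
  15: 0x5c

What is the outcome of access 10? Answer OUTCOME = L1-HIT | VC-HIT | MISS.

0: 0x6e (blk 13, set 1) → MISS  vc=[]
1: 0x69 (blk 13, set 1) → L1-HIT  vc=[]
2: 0x68 (blk 13, set 1) → L1-HIT  vc=[]
3: 0x18 (blk 3, set 1) → MISS  vc=[13]
4: 0x5a (blk 11, set 1) → MISS  vc=[13, 3]
5: 0x6d (blk 13, set 1) → VC-HIT  vc=[11, 3]
6: 0x58 (blk 11, set 1) → VC-HIT  vc=[13, 3]
7: 0x68 (blk 13, set 1) → VC-HIT  vc=[11, 3]
8: 0x5b (blk 11, set 1) → VC-HIT  vc=[13, 3]
9: 0x69 (blk 13, set 1) → VC-HIT  vc=[11, 3]
10: 0x58 (blk 11, set 1) → VC-HIT  vc=[13, 3]
11: 0x59 (blk 11, set 1) → L1-HIT  vc=[13, 3]
12: 0x6b (blk 13, set 1) → VC-HIT  vc=[11, 3]
13: 0x6a (blk 13, set 1) → L1-HIT  vc=[11, 3]
14: 0x6c (blk 13, set 1) → L1-HIT  vc=[11, 3]
15: 0x5c (blk 11, set 1) → VC-HIT  vc=[13, 3]

OUTCOME = VC-HIT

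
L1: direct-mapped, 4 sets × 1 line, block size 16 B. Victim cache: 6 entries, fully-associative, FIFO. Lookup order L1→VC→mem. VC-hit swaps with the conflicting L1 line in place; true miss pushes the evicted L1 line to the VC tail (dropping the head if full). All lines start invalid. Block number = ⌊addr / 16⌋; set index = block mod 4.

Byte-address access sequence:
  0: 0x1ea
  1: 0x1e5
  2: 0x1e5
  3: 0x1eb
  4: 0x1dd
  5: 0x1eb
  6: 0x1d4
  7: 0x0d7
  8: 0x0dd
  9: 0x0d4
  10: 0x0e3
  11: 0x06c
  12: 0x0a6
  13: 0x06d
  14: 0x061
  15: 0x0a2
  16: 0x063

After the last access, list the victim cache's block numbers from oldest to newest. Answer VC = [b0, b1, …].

VC = [29, 30, 14, 10]

#0 0x1ea→b30/s2 MISS; vc=[]
#1 0x1e5→b30/s2 L1-HIT; vc=[]
#2 0x1e5→b30/s2 L1-HIT; vc=[]
#3 0x1eb→b30/s2 L1-HIT; vc=[]
#4 0x1dd→b29/s1 MISS; vc=[]
#5 0x1eb→b30/s2 L1-HIT; vc=[]
#6 0x1d4→b29/s1 L1-HIT; vc=[]
#7 0xd7→b13/s1 MISS; vc=[29]
#8 0xdd→b13/s1 L1-HIT; vc=[29]
#9 0xd4→b13/s1 L1-HIT; vc=[29]
#10 0xe3→b14/s2 MISS; vc=[29,30]
#11 0x6c→b6/s2 MISS; vc=[29,30,14]
#12 0xa6→b10/s2 MISS; vc=[29,30,14,6]
#13 0x6d→b6/s2 VC-HIT; vc=[29,30,14,10]
#14 0x61→b6/s2 L1-HIT; vc=[29,30,14,10]
#15 0xa2→b10/s2 VC-HIT; vc=[29,30,14,6]
#16 0x63→b6/s2 VC-HIT; vc=[29,30,14,10]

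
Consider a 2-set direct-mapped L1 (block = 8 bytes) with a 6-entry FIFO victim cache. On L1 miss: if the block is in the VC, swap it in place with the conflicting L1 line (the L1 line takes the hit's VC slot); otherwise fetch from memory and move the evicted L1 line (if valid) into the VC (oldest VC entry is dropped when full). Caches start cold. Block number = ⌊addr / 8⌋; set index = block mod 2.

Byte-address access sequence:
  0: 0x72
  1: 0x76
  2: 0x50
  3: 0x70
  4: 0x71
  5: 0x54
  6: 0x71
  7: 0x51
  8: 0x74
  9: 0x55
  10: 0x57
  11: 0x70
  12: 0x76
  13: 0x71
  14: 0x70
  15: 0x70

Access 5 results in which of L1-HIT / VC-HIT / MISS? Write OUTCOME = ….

  [0] addr=0x72 blk=14 s=0: MISS | VC []
  [1] addr=0x76 blk=14 s=0: L1-HIT | VC []
  [2] addr=0x50 blk=10 s=0: MISS | VC [14]
  [3] addr=0x70 blk=14 s=0: VC-HIT | VC [10]
  [4] addr=0x71 blk=14 s=0: L1-HIT | VC [10]
  [5] addr=0x54 blk=10 s=0: VC-HIT | VC [14]
  [6] addr=0x71 blk=14 s=0: VC-HIT | VC [10]
  [7] addr=0x51 blk=10 s=0: VC-HIT | VC [14]
  [8] addr=0x74 blk=14 s=0: VC-HIT | VC [10]
  [9] addr=0x55 blk=10 s=0: VC-HIT | VC [14]
  [10] addr=0x57 blk=10 s=0: L1-HIT | VC [14]
  [11] addr=0x70 blk=14 s=0: VC-HIT | VC [10]
  [12] addr=0x76 blk=14 s=0: L1-HIT | VC [10]
  [13] addr=0x71 blk=14 s=0: L1-HIT | VC [10]
  [14] addr=0x70 blk=14 s=0: L1-HIT | VC [10]
  [15] addr=0x70 blk=14 s=0: L1-HIT | VC [10]

OUTCOME = VC-HIT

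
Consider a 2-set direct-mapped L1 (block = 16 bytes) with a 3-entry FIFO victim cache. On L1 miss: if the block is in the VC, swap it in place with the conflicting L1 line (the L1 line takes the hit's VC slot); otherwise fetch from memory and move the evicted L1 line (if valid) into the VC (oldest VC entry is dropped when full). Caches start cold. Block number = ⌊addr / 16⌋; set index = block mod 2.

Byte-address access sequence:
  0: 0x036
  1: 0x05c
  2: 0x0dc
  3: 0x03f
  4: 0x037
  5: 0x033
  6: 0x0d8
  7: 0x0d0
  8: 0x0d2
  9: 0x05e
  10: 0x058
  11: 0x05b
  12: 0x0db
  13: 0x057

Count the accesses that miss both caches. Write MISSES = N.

MISSES = 3

  [0] addr=0x36 blk=3 s=1: MISS | VC []
  [1] addr=0x5c blk=5 s=1: MISS | VC [3]
  [2] addr=0xdc blk=13 s=1: MISS | VC [3, 5]
  [3] addr=0x3f blk=3 s=1: VC-HIT | VC [13, 5]
  [4] addr=0x37 blk=3 s=1: L1-HIT | VC [13, 5]
  [5] addr=0x33 blk=3 s=1: L1-HIT | VC [13, 5]
  [6] addr=0xd8 blk=13 s=1: VC-HIT | VC [3, 5]
  [7] addr=0xd0 blk=13 s=1: L1-HIT | VC [3, 5]
  [8] addr=0xd2 blk=13 s=1: L1-HIT | VC [3, 5]
  [9] addr=0x5e blk=5 s=1: VC-HIT | VC [3, 13]
  [10] addr=0x58 blk=5 s=1: L1-HIT | VC [3, 13]
  [11] addr=0x5b blk=5 s=1: L1-HIT | VC [3, 13]
  [12] addr=0xdb blk=13 s=1: VC-HIT | VC [3, 5]
  [13] addr=0x57 blk=5 s=1: VC-HIT | VC [3, 13]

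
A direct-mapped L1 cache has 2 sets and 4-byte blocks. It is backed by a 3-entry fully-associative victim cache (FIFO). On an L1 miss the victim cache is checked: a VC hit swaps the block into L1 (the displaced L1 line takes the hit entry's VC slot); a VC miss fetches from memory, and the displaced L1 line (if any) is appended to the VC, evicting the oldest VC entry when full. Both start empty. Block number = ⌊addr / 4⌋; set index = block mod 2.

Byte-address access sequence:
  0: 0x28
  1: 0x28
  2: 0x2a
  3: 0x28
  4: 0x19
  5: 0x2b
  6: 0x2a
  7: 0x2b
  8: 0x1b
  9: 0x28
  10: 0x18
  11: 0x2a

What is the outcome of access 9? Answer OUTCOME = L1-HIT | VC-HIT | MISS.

  [0] addr=0x28 blk=10 s=0: MISS | VC []
  [1] addr=0x28 blk=10 s=0: L1-HIT | VC []
  [2] addr=0x2a blk=10 s=0: L1-HIT | VC []
  [3] addr=0x28 blk=10 s=0: L1-HIT | VC []
  [4] addr=0x19 blk=6 s=0: MISS | VC [10]
  [5] addr=0x2b blk=10 s=0: VC-HIT | VC [6]
  [6] addr=0x2a blk=10 s=0: L1-HIT | VC [6]
  [7] addr=0x2b blk=10 s=0: L1-HIT | VC [6]
  [8] addr=0x1b blk=6 s=0: VC-HIT | VC [10]
  [9] addr=0x28 blk=10 s=0: VC-HIT | VC [6]
  [10] addr=0x18 blk=6 s=0: VC-HIT | VC [10]
  [11] addr=0x2a blk=10 s=0: VC-HIT | VC [6]

OUTCOME = VC-HIT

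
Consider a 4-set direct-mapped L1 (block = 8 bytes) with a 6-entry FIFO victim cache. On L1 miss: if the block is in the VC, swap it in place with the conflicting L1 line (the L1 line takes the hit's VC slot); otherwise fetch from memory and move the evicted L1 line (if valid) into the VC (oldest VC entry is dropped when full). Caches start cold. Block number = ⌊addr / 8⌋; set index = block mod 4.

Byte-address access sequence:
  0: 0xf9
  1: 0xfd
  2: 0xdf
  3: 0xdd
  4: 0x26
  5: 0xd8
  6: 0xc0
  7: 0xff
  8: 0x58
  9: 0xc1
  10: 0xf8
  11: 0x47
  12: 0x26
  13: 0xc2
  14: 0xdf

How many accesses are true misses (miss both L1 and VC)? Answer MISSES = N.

0: 0xf9 (blk 31, set 3) → MISS  vc=[]
1: 0xfd (blk 31, set 3) → L1-HIT  vc=[]
2: 0xdf (blk 27, set 3) → MISS  vc=[31]
3: 0xdd (blk 27, set 3) → L1-HIT  vc=[31]
4: 0x26 (blk 4, set 0) → MISS  vc=[31]
5: 0xd8 (blk 27, set 3) → L1-HIT  vc=[31]
6: 0xc0 (blk 24, set 0) → MISS  vc=[31, 4]
7: 0xff (blk 31, set 3) → VC-HIT  vc=[27, 4]
8: 0x58 (blk 11, set 3) → MISS  vc=[27, 4, 31]
9: 0xc1 (blk 24, set 0) → L1-HIT  vc=[27, 4, 31]
10: 0xf8 (blk 31, set 3) → VC-HIT  vc=[27, 4, 11]
11: 0x47 (blk 8, set 0) → MISS  vc=[27, 4, 11, 24]
12: 0x26 (blk 4, set 0) → VC-HIT  vc=[27, 8, 11, 24]
13: 0xc2 (blk 24, set 0) → VC-HIT  vc=[27, 8, 11, 4]
14: 0xdf (blk 27, set 3) → VC-HIT  vc=[31, 8, 11, 4]

MISSES = 6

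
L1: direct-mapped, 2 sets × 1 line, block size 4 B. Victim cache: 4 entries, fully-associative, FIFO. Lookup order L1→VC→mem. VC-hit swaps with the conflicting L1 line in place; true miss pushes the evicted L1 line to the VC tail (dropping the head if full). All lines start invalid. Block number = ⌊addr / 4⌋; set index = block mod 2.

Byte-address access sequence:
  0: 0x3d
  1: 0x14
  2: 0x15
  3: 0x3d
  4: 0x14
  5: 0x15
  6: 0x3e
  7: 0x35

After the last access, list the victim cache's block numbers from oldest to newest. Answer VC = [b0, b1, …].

  [0] addr=0x3d blk=15 s=1: MISS | VC []
  [1] addr=0x14 blk=5 s=1: MISS | VC [15]
  [2] addr=0x15 blk=5 s=1: L1-HIT | VC [15]
  [3] addr=0x3d blk=15 s=1: VC-HIT | VC [5]
  [4] addr=0x14 blk=5 s=1: VC-HIT | VC [15]
  [5] addr=0x15 blk=5 s=1: L1-HIT | VC [15]
  [6] addr=0x3e blk=15 s=1: VC-HIT | VC [5]
  [7] addr=0x35 blk=13 s=1: MISS | VC [5, 15]

VC = [5, 15]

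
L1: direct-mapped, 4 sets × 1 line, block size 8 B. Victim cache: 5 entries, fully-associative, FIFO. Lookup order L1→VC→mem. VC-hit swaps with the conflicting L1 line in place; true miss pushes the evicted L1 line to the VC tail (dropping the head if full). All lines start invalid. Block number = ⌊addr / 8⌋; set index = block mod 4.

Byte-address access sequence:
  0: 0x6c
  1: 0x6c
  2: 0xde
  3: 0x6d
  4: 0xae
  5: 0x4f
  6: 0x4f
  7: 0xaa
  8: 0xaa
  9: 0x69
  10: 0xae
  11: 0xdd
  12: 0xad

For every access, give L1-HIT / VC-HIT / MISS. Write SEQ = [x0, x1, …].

#0 0x6c→b13/s1 MISS; vc=[]
#1 0x6c→b13/s1 L1-HIT; vc=[]
#2 0xde→b27/s3 MISS; vc=[]
#3 0x6d→b13/s1 L1-HIT; vc=[]
#4 0xae→b21/s1 MISS; vc=[13]
#5 0x4f→b9/s1 MISS; vc=[13,21]
#6 0x4f→b9/s1 L1-HIT; vc=[13,21]
#7 0xaa→b21/s1 VC-HIT; vc=[13,9]
#8 0xaa→b21/s1 L1-HIT; vc=[13,9]
#9 0x69→b13/s1 VC-HIT; vc=[21,9]
#10 0xae→b21/s1 VC-HIT; vc=[13,9]
#11 0xdd→b27/s3 L1-HIT; vc=[13,9]
#12 0xad→b21/s1 L1-HIT; vc=[13,9]

SEQ = [MISS, L1-HIT, MISS, L1-HIT, MISS, MISS, L1-HIT, VC-HIT, L1-HIT, VC-HIT, VC-HIT, L1-HIT, L1-HIT]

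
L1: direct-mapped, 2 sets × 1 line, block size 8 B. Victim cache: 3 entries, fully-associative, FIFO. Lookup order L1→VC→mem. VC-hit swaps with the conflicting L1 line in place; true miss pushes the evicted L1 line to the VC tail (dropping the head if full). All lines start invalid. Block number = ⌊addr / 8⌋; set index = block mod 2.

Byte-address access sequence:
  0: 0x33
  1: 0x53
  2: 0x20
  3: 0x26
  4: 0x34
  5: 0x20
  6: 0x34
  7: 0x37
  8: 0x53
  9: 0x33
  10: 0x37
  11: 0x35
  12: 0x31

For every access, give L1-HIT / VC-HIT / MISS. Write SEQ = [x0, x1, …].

0: 0x33 (blk 6, set 0) → MISS  vc=[]
1: 0x53 (blk 10, set 0) → MISS  vc=[6]
2: 0x20 (blk 4, set 0) → MISS  vc=[6, 10]
3: 0x26 (blk 4, set 0) → L1-HIT  vc=[6, 10]
4: 0x34 (blk 6, set 0) → VC-HIT  vc=[4, 10]
5: 0x20 (blk 4, set 0) → VC-HIT  vc=[6, 10]
6: 0x34 (blk 6, set 0) → VC-HIT  vc=[4, 10]
7: 0x37 (blk 6, set 0) → L1-HIT  vc=[4, 10]
8: 0x53 (blk 10, set 0) → VC-HIT  vc=[4, 6]
9: 0x33 (blk 6, set 0) → VC-HIT  vc=[4, 10]
10: 0x37 (blk 6, set 0) → L1-HIT  vc=[4, 10]
11: 0x35 (blk 6, set 0) → L1-HIT  vc=[4, 10]
12: 0x31 (blk 6, set 0) → L1-HIT  vc=[4, 10]

SEQ = [MISS, MISS, MISS, L1-HIT, VC-HIT, VC-HIT, VC-HIT, L1-HIT, VC-HIT, VC-HIT, L1-HIT, L1-HIT, L1-HIT]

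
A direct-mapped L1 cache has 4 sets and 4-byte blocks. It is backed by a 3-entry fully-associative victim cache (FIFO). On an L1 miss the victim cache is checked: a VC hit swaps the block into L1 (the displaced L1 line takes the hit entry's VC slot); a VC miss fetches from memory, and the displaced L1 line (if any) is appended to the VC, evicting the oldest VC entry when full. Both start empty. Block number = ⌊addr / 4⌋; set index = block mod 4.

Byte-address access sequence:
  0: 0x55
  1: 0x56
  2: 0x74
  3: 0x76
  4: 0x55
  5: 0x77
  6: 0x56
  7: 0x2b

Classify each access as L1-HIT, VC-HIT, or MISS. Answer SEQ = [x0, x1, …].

0: 0x55 (blk 21, set 1) → MISS  vc=[]
1: 0x56 (blk 21, set 1) → L1-HIT  vc=[]
2: 0x74 (blk 29, set 1) → MISS  vc=[21]
3: 0x76 (blk 29, set 1) → L1-HIT  vc=[21]
4: 0x55 (blk 21, set 1) → VC-HIT  vc=[29]
5: 0x77 (blk 29, set 1) → VC-HIT  vc=[21]
6: 0x56 (blk 21, set 1) → VC-HIT  vc=[29]
7: 0x2b (blk 10, set 2) → MISS  vc=[29]

SEQ = [MISS, L1-HIT, MISS, L1-HIT, VC-HIT, VC-HIT, VC-HIT, MISS]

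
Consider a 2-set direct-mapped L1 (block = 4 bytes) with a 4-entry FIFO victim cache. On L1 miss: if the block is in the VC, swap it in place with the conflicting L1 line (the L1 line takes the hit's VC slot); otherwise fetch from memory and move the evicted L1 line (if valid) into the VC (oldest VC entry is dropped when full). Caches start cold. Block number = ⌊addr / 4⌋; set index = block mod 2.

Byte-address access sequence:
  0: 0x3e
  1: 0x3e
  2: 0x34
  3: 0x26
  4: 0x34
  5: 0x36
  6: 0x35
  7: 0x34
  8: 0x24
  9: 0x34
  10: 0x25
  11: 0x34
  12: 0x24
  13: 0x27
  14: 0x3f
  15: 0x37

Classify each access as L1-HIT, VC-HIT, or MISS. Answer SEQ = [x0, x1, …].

#0 0x3e→b15/s1 MISS; vc=[]
#1 0x3e→b15/s1 L1-HIT; vc=[]
#2 0x34→b13/s1 MISS; vc=[15]
#3 0x26→b9/s1 MISS; vc=[15,13]
#4 0x34→b13/s1 VC-HIT; vc=[15,9]
#5 0x36→b13/s1 L1-HIT; vc=[15,9]
#6 0x35→b13/s1 L1-HIT; vc=[15,9]
#7 0x34→b13/s1 L1-HIT; vc=[15,9]
#8 0x24→b9/s1 VC-HIT; vc=[15,13]
#9 0x34→b13/s1 VC-HIT; vc=[15,9]
#10 0x25→b9/s1 VC-HIT; vc=[15,13]
#11 0x34→b13/s1 VC-HIT; vc=[15,9]
#12 0x24→b9/s1 VC-HIT; vc=[15,13]
#13 0x27→b9/s1 L1-HIT; vc=[15,13]
#14 0x3f→b15/s1 VC-HIT; vc=[9,13]
#15 0x37→b13/s1 VC-HIT; vc=[9,15]

SEQ = [MISS, L1-HIT, MISS, MISS, VC-HIT, L1-HIT, L1-HIT, L1-HIT, VC-HIT, VC-HIT, VC-HIT, VC-HIT, VC-HIT, L1-HIT, VC-HIT, VC-HIT]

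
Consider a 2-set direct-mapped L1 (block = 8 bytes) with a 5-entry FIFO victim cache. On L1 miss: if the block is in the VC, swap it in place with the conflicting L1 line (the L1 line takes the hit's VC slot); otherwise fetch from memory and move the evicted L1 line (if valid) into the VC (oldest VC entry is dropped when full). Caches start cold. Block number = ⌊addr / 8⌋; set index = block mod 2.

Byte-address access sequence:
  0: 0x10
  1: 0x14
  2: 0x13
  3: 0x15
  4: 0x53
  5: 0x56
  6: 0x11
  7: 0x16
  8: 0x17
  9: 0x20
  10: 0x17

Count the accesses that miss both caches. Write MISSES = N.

0: 0x10 (blk 2, set 0) → MISS  vc=[]
1: 0x14 (blk 2, set 0) → L1-HIT  vc=[]
2: 0x13 (blk 2, set 0) → L1-HIT  vc=[]
3: 0x15 (blk 2, set 0) → L1-HIT  vc=[]
4: 0x53 (blk 10, set 0) → MISS  vc=[2]
5: 0x56 (blk 10, set 0) → L1-HIT  vc=[2]
6: 0x11 (blk 2, set 0) → VC-HIT  vc=[10]
7: 0x16 (blk 2, set 0) → L1-HIT  vc=[10]
8: 0x17 (blk 2, set 0) → L1-HIT  vc=[10]
9: 0x20 (blk 4, set 0) → MISS  vc=[10, 2]
10: 0x17 (blk 2, set 0) → VC-HIT  vc=[10, 4]

MISSES = 3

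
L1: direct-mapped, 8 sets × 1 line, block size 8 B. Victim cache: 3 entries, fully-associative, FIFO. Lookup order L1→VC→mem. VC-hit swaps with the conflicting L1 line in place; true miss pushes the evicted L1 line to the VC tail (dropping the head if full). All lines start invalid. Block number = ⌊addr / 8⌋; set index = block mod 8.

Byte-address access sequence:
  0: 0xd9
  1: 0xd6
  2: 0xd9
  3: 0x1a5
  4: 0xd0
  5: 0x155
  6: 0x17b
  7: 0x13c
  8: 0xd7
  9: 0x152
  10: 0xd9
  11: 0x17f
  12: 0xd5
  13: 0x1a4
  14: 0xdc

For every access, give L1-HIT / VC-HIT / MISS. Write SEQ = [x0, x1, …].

  [0] addr=0xd9 blk=27 s=3: MISS | VC []
  [1] addr=0xd6 blk=26 s=2: MISS | VC []
  [2] addr=0xd9 blk=27 s=3: L1-HIT | VC []
  [3] addr=0x1a5 blk=52 s=4: MISS | VC []
  [4] addr=0xd0 blk=26 s=2: L1-HIT | VC []
  [5] addr=0x155 blk=42 s=2: MISS | VC [26]
  [6] addr=0x17b blk=47 s=7: MISS | VC [26]
  [7] addr=0x13c blk=39 s=7: MISS | VC [26, 47]
  [8] addr=0xd7 blk=26 s=2: VC-HIT | VC [42, 47]
  [9] addr=0x152 blk=42 s=2: VC-HIT | VC [26, 47]
  [10] addr=0xd9 blk=27 s=3: L1-HIT | VC [26, 47]
  [11] addr=0x17f blk=47 s=7: VC-HIT | VC [26, 39]
  [12] addr=0xd5 blk=26 s=2: VC-HIT | VC [42, 39]
  [13] addr=0x1a4 blk=52 s=4: L1-HIT | VC [42, 39]
  [14] addr=0xdc blk=27 s=3: L1-HIT | VC [42, 39]

SEQ = [MISS, MISS, L1-HIT, MISS, L1-HIT, MISS, MISS, MISS, VC-HIT, VC-HIT, L1-HIT, VC-HIT, VC-HIT, L1-HIT, L1-HIT]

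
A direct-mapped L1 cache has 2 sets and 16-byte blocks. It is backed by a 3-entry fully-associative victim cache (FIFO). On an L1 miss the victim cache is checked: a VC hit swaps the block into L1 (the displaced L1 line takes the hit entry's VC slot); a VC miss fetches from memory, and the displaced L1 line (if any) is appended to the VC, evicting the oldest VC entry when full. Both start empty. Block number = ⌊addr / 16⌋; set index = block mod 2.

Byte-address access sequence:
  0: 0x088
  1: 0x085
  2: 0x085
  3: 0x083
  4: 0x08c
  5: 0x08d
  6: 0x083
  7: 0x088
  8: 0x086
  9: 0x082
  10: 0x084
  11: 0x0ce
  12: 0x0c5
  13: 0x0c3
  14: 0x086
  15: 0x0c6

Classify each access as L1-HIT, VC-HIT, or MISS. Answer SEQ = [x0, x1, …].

SEQ = [MISS, L1-HIT, L1-HIT, L1-HIT, L1-HIT, L1-HIT, L1-HIT, L1-HIT, L1-HIT, L1-HIT, L1-HIT, MISS, L1-HIT, L1-HIT, VC-HIT, VC-HIT]

  [0] addr=0x88 blk=8 s=0: MISS | VC []
  [1] addr=0x85 blk=8 s=0: L1-HIT | VC []
  [2] addr=0x85 blk=8 s=0: L1-HIT | VC []
  [3] addr=0x83 blk=8 s=0: L1-HIT | VC []
  [4] addr=0x8c blk=8 s=0: L1-HIT | VC []
  [5] addr=0x8d blk=8 s=0: L1-HIT | VC []
  [6] addr=0x83 blk=8 s=0: L1-HIT | VC []
  [7] addr=0x88 blk=8 s=0: L1-HIT | VC []
  [8] addr=0x86 blk=8 s=0: L1-HIT | VC []
  [9] addr=0x82 blk=8 s=0: L1-HIT | VC []
  [10] addr=0x84 blk=8 s=0: L1-HIT | VC []
  [11] addr=0xce blk=12 s=0: MISS | VC [8]
  [12] addr=0xc5 blk=12 s=0: L1-HIT | VC [8]
  [13] addr=0xc3 blk=12 s=0: L1-HIT | VC [8]
  [14] addr=0x86 blk=8 s=0: VC-HIT | VC [12]
  [15] addr=0xc6 blk=12 s=0: VC-HIT | VC [8]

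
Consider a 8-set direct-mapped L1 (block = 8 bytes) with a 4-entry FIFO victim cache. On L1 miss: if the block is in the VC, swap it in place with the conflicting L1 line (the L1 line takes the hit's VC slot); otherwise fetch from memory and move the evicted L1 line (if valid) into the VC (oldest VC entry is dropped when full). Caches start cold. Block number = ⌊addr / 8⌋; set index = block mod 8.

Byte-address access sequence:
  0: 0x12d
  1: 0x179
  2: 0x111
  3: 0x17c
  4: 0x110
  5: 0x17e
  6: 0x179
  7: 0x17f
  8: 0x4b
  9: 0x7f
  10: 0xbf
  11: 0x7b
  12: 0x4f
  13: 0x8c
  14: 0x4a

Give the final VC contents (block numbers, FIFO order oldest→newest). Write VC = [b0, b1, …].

VC = [47, 23, 17]

#0 0x12d→b37/s5 MISS; vc=[]
#1 0x179→b47/s7 MISS; vc=[]
#2 0x111→b34/s2 MISS; vc=[]
#3 0x17c→b47/s7 L1-HIT; vc=[]
#4 0x110→b34/s2 L1-HIT; vc=[]
#5 0x17e→b47/s7 L1-HIT; vc=[]
#6 0x179→b47/s7 L1-HIT; vc=[]
#7 0x17f→b47/s7 L1-HIT; vc=[]
#8 0x4b→b9/s1 MISS; vc=[]
#9 0x7f→b15/s7 MISS; vc=[47]
#10 0xbf→b23/s7 MISS; vc=[47,15]
#11 0x7b→b15/s7 VC-HIT; vc=[47,23]
#12 0x4f→b9/s1 L1-HIT; vc=[47,23]
#13 0x8c→b17/s1 MISS; vc=[47,23,9]
#14 0x4a→b9/s1 VC-HIT; vc=[47,23,17]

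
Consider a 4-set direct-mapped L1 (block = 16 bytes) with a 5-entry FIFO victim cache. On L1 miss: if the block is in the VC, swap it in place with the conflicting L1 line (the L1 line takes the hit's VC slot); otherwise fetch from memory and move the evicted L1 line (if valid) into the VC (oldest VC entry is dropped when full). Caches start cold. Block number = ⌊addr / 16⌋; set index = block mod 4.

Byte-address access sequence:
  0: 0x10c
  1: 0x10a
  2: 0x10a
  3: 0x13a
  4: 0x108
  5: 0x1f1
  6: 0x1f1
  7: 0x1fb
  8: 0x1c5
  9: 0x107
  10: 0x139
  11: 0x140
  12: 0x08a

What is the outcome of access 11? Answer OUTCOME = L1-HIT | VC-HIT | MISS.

0: 0x10c (blk 16, set 0) → MISS  vc=[]
1: 0x10a (blk 16, set 0) → L1-HIT  vc=[]
2: 0x10a (blk 16, set 0) → L1-HIT  vc=[]
3: 0x13a (blk 19, set 3) → MISS  vc=[]
4: 0x108 (blk 16, set 0) → L1-HIT  vc=[]
5: 0x1f1 (blk 31, set 3) → MISS  vc=[19]
6: 0x1f1 (blk 31, set 3) → L1-HIT  vc=[19]
7: 0x1fb (blk 31, set 3) → L1-HIT  vc=[19]
8: 0x1c5 (blk 28, set 0) → MISS  vc=[19, 16]
9: 0x107 (blk 16, set 0) → VC-HIT  vc=[19, 28]
10: 0x139 (blk 19, set 3) → VC-HIT  vc=[31, 28]
11: 0x140 (blk 20, set 0) → MISS  vc=[31, 28, 16]
12: 0x8a (blk 8, set 0) → MISS  vc=[31, 28, 16, 20]

OUTCOME = MISS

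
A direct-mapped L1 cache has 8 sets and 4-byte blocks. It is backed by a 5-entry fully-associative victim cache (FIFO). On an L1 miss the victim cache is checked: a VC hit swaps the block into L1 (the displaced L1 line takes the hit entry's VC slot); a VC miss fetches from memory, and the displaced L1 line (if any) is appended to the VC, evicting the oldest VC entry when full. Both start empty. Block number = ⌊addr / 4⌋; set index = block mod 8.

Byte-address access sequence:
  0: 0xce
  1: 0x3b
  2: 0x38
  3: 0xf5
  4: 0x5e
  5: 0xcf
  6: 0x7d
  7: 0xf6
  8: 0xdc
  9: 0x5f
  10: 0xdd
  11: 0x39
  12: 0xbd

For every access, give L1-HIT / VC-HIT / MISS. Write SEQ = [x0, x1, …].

  [0] addr=0xce blk=51 s=3: MISS | VC []
  [1] addr=0x3b blk=14 s=6: MISS | VC []
  [2] addr=0x38 blk=14 s=6: L1-HIT | VC []
  [3] addr=0xf5 blk=61 s=5: MISS | VC []
  [4] addr=0x5e blk=23 s=7: MISS | VC []
  [5] addr=0xcf blk=51 s=3: L1-HIT | VC []
  [6] addr=0x7d blk=31 s=7: MISS | VC [23]
  [7] addr=0xf6 blk=61 s=5: L1-HIT | VC [23]
  [8] addr=0xdc blk=55 s=7: MISS | VC [23, 31]
  [9] addr=0x5f blk=23 s=7: VC-HIT | VC [55, 31]
  [10] addr=0xdd blk=55 s=7: VC-HIT | VC [23, 31]
  [11] addr=0x39 blk=14 s=6: L1-HIT | VC [23, 31]
  [12] addr=0xbd blk=47 s=7: MISS | VC [23, 31, 55]

SEQ = [MISS, MISS, L1-HIT, MISS, MISS, L1-HIT, MISS, L1-HIT, MISS, VC-HIT, VC-HIT, L1-HIT, MISS]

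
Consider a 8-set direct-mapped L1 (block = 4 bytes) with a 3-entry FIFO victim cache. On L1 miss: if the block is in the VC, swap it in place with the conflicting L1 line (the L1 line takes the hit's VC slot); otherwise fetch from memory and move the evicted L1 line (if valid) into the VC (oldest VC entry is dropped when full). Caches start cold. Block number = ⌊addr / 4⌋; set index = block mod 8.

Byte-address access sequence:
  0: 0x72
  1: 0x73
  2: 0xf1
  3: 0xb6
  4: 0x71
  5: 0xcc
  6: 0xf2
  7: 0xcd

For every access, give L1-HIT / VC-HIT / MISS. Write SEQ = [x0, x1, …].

  [0] addr=0x72 blk=28 s=4: MISS | VC []
  [1] addr=0x73 blk=28 s=4: L1-HIT | VC []
  [2] addr=0xf1 blk=60 s=4: MISS | VC [28]
  [3] addr=0xb6 blk=45 s=5: MISS | VC [28]
  [4] addr=0x71 blk=28 s=4: VC-HIT | VC [60]
  [5] addr=0xcc blk=51 s=3: MISS | VC [60]
  [6] addr=0xf2 blk=60 s=4: VC-HIT | VC [28]
  [7] addr=0xcd blk=51 s=3: L1-HIT | VC [28]

SEQ = [MISS, L1-HIT, MISS, MISS, VC-HIT, MISS, VC-HIT, L1-HIT]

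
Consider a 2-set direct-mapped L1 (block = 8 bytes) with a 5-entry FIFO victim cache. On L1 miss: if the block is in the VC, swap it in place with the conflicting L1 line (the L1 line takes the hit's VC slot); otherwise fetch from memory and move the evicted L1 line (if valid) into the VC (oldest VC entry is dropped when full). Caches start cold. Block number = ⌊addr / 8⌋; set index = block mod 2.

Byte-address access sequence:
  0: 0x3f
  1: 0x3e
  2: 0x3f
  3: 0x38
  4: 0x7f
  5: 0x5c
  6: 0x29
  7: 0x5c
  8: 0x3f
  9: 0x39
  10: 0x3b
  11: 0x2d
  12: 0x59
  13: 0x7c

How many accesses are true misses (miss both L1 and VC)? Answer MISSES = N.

MISSES = 4

  [0] addr=0x3f blk=7 s=1: MISS | VC []
  [1] addr=0x3e blk=7 s=1: L1-HIT | VC []
  [2] addr=0x3f blk=7 s=1: L1-HIT | VC []
  [3] addr=0x38 blk=7 s=1: L1-HIT | VC []
  [4] addr=0x7f blk=15 s=1: MISS | VC [7]
  [5] addr=0x5c blk=11 s=1: MISS | VC [7, 15]
  [6] addr=0x29 blk=5 s=1: MISS | VC [7, 15, 11]
  [7] addr=0x5c blk=11 s=1: VC-HIT | VC [7, 15, 5]
  [8] addr=0x3f blk=7 s=1: VC-HIT | VC [11, 15, 5]
  [9] addr=0x39 blk=7 s=1: L1-HIT | VC [11, 15, 5]
  [10] addr=0x3b blk=7 s=1: L1-HIT | VC [11, 15, 5]
  [11] addr=0x2d blk=5 s=1: VC-HIT | VC [11, 15, 7]
  [12] addr=0x59 blk=11 s=1: VC-HIT | VC [5, 15, 7]
  [13] addr=0x7c blk=15 s=1: VC-HIT | VC [5, 11, 7]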